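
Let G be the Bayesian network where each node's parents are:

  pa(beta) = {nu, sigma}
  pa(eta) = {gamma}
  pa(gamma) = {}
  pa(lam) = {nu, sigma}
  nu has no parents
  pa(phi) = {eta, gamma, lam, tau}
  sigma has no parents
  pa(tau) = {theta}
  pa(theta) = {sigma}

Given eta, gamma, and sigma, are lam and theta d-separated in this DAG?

Yes

We examine all 3 paths between lam and theta:
Path 1: lam → phi ← tau ← theta
  phi is a collider here and neither phi nor any of its descendants is conditioned on, so the collider stays closed — the path is blocked at phi.
Path 2: lam ← nu → beta ← sigma → theta
  beta is a collider here and neither beta nor any of its descendants is conditioned on, so the collider stays closed — the path is blocked at beta.
Path 3: lam ← sigma → theta
  sigma is a fork here and sigma is conditioned on, so the path is blocked at sigma.
Every path is blocked, so lam and theta are d-separated given {eta, gamma, sigma}.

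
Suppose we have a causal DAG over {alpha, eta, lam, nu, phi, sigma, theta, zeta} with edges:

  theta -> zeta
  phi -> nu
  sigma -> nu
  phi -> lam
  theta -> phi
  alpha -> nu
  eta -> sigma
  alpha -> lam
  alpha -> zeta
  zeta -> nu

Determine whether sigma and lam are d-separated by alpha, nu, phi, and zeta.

We examine all 6 paths between sigma and lam:
  1. sigma → nu ← phi → lam — nu:collider[open]; phi:fork[blocks] ⇒ blocked
  2. sigma → nu ← phi ← theta → zeta ← alpha → lam — nu:collider[open]; phi:chain[blocks]; theta:fork[open]; zeta:collider[open]; alpha:fork[blocks] ⇒ blocked
  3. sigma → nu ← zeta ← theta → phi → lam — nu:collider[open]; zeta:chain[blocks]; theta:fork[open]; phi:chain[blocks] ⇒ blocked
  4. sigma → nu ← zeta ← alpha → lam — nu:collider[open]; zeta:chain[blocks]; alpha:fork[blocks] ⇒ blocked
  5. sigma → nu ← alpha → lam — nu:collider[open]; alpha:fork[blocks] ⇒ blocked
  6. sigma → nu ← alpha → zeta ← theta → phi → lam — nu:collider[open]; alpha:fork[blocks]; zeta:collider[open]; theta:fork[open]; phi:chain[blocks] ⇒ blocked
Every path is blocked, so sigma and lam are d-separated given {alpha, nu, phi, zeta}.

Yes — sigma and lam are d-separated given {alpha, nu, phi, zeta}.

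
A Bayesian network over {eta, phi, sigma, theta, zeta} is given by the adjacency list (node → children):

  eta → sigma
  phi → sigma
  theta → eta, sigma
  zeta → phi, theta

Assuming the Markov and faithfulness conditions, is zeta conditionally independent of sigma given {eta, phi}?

There are 3 undirected paths between zeta and sigma; checking each against the conditioning set {eta, phi}:
  1. zeta → theta → eta → sigma — theta:chain[open]; eta:chain[blocks] ⇒ blocked
  2. zeta → theta → sigma — theta:chain[open] ⇒ active
  3. zeta → phi → sigma — phi:chain[blocks] ⇒ blocked
Since the path zeta → theta → sigma is active, zeta and sigma are not d-separated given {eta, phi}.

No — zeta and sigma are not d-separated given {eta, phi}.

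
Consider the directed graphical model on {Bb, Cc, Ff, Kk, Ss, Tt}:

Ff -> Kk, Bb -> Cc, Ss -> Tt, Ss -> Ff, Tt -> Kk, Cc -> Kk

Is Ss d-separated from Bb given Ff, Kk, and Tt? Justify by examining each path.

Enumerating the 2 paths from Ss to Bb and testing each for blocking by {Ff, Kk, Tt}:
Path 1: Ss → Tt → Kk ← Cc ← Bb
  Tt is a chain here and Tt is conditioned on, so the path is blocked at Tt.
Path 2: Ss → Ff → Kk ← Cc ← Bb
  Ff is a chain here and Ff is conditioned on, so the path is blocked at Ff.
Since every path is blocked, d-separation holds.

Yes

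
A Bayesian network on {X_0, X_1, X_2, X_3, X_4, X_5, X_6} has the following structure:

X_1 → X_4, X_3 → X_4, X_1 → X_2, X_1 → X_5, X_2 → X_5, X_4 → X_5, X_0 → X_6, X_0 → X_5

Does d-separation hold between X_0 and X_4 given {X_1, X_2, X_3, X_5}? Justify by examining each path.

There are 3 undirected paths between X_0 and X_4; checking each against the conditioning set {X_1, X_2, X_3, X_5}:
Path 1: X_0 → X_5 ← X_1 → X_4
  X_1 is a fork here and X_1 is conditioned on, so the path is blocked at X_1.
Path 2: X_0 → X_5 ← X_4
  X_5 is a collider and X_5 is conditioned on, which opens it — no node blocks this path, so it is active.
Path 3: X_0 → X_5 ← X_2 ← X_1 → X_4
  X_2 is a chain here and X_2 is conditioned on, so the path is blocked at X_2.
At least one path is unblocked, so d-separation fails.

No — X_0 and X_4 are not d-separated given {X_1, X_2, X_3, X_5}.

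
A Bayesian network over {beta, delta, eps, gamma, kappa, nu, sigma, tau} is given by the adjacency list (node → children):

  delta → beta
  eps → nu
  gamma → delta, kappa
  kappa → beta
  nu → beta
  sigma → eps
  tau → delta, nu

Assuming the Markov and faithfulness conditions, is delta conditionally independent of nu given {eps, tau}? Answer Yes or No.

Yes — delta and nu are d-separated given {eps, tau}.

We examine all 3 paths between delta and nu:
Path 1: delta → beta ← nu
  beta is a collider here and neither beta nor any of its descendants is conditioned on, so the collider stays closed — the path is blocked at beta.
Path 2: delta ← tau → nu
  tau is a fork here and tau is conditioned on, so the path is blocked at tau.
Path 3: delta ← gamma → kappa → beta ← nu
  beta is a collider here and neither beta nor any of its descendants is conditioned on, so the collider stays closed — the path is blocked at beta.
Since every path is blocked, d-separation holds.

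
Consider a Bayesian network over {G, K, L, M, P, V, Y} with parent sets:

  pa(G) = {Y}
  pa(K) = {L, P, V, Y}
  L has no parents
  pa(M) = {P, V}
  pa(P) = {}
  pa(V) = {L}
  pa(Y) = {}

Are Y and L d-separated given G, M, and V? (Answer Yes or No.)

Yes

We examine all 3 paths between Y and L:
Path 1: Y → K ← V ← L
  K is a collider here and neither K nor any of its descendants is conditioned on, so the collider stays closed — the path is blocked at K.
Path 2: Y → K ← L
  K is a collider here and neither K nor any of its descendants is conditioned on, so the collider stays closed — the path is blocked at K.
Path 3: Y → K ← P → M ← V ← L
  K is a collider here and neither K nor any of its descendants is conditioned on, so the collider stays closed — the path is blocked at K.
Every path is blocked, so Y and L are d-separated given {G, M, V}.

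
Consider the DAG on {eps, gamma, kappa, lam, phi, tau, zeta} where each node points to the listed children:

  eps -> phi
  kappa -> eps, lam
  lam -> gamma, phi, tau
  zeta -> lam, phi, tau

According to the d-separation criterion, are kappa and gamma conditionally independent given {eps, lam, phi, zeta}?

Yes

There are 4 undirected paths between kappa and gamma; checking each against the conditioning set {eps, lam, phi, zeta}:
Path 1: kappa → lam → gamma
  lam is a chain here and lam is conditioned on, so the path is blocked at lam.
Path 2: kappa → eps → phi ← lam → gamma
  eps is a chain here and eps is conditioned on, so the path is blocked at eps.
Path 3: kappa → eps → phi ← zeta → lam → gamma
  eps is a chain here and eps is conditioned on, so the path is blocked at eps.
Path 4: kappa → eps → phi ← zeta → tau ← lam → gamma
  eps is a chain here and eps is conditioned on, so the path is blocked at eps.
Every path is blocked, so kappa and gamma are d-separated given {eps, lam, phi, zeta}.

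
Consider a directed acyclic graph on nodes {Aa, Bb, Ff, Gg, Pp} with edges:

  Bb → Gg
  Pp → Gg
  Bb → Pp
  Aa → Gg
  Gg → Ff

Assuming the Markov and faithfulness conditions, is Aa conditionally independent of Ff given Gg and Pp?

The only undirected path from Aa to Ff is:
Path 1: Aa → Gg → Ff
  Gg is a chain here and Gg is conditioned on, so the path is blocked at Gg.
Every path is blocked, so Aa and Ff are d-separated given {Gg, Pp}.

Yes — Aa and Ff are d-separated given {Gg, Pp}.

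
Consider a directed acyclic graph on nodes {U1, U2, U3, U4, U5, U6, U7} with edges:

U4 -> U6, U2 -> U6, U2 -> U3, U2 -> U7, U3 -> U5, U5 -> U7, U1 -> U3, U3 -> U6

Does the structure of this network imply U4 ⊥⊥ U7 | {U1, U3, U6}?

No

There are 4 undirected paths between U4 and U7; checking each against the conditioning set {U1, U3, U6}:
Path 1: U4 → U6 ← U3 ← U2 → U7
  U3 is a chain here and U3 is conditioned on, so the path is blocked at U3.
Path 2: U4 → U6 ← U3 → U5 → U7
  U3 is a fork here and U3 is conditioned on, so the path is blocked at U3.
Path 3: U4 → U6 ← U2 → U3 → U5 → U7
  U3 is a chain here and U3 is conditioned on, so the path is blocked at U3.
Path 4: U4 → U6 ← U2 → U7
  U6 is a collider and U6 is conditioned on, which opens it; U2 is a fork and U2 is not conditioned on — no node blocks this path, so it is active.
Since the path U4 → U6 ← U2 → U7 is active, U4 and U7 are not d-separated given {U1, U3, U6}.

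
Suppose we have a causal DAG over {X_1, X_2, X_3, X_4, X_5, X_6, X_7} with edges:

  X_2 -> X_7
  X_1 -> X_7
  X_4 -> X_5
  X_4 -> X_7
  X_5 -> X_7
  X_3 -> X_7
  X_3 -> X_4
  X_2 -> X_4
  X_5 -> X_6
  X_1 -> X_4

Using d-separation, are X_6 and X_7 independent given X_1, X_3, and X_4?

5 paths connect X_6 and X_7; each must be blocked for d-separation to hold:
Path 1: X_6 ← X_5 → X_7
  X_5 is a fork and X_5 is not conditioned on — no node blocks this path, so it is active.
Path 2: X_6 ← X_5 ← X_4 ← X_3 → X_7
  X_4 is a chain here and X_4 is conditioned on, so the path is blocked at X_4.
Path 3: X_6 ← X_5 ← X_4 → X_7
  X_4 is a fork here and X_4 is conditioned on, so the path is blocked at X_4.
Path 4: X_6 ← X_5 ← X_4 ← X_2 → X_7
  X_4 is a chain here and X_4 is conditioned on, so the path is blocked at X_4.
Path 5: X_6 ← X_5 ← X_4 ← X_1 → X_7
  X_4 is a chain here and X_4 is conditioned on, so the path is blocked at X_4.
Because an active path exists, X_6 and X_7 are not d-separated.

No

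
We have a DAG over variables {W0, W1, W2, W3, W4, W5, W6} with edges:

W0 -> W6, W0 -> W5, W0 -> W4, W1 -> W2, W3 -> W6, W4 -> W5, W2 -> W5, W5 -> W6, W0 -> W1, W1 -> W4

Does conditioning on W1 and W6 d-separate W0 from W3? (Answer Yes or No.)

We examine all 6 paths between W0 and W3:
Path 1: W0 → W1 → W2 → W5 → W6 ← W3
  W1 is a chain here and W1 is conditioned on, so the path is blocked at W1.
Path 2: W0 → W1 → W4 → W5 → W6 ← W3
  W1 is a chain here and W1 is conditioned on, so the path is blocked at W1.
Path 3: W0 → W4 ← W1 → W2 → W5 → W6 ← W3
  W1 is a fork here and W1 is conditioned on, so the path is blocked at W1.
Path 4: W0 → W4 → W5 → W6 ← W3
  W4 is a chain and W4 is not conditioned on; W5 is a chain and W5 is not conditioned on; W6 is a collider and W6 is conditioned on, which opens it — no node blocks this path, so it is active.
Path 5: W0 → W6 ← W3
  W6 is a collider and W6 is conditioned on, which opens it — no node blocks this path, so it is active.
Path 6: W0 → W5 → W6 ← W3
  W5 is a chain and W5 is not conditioned on; W6 is a collider and W6 is conditioned on, which opens it — no node blocks this path, so it is active.
Since the path W0 → W4 → W5 → W6 ← W3 is active, W0 and W3 are not d-separated given {W1, W6}.

No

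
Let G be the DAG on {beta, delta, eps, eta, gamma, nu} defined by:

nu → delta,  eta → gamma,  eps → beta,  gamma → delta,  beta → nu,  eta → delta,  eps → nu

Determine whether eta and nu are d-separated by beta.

There are 2 undirected paths between eta and nu; checking each against the conditioning set {beta}:
  1. eta → gamma → delta ← nu — gamma:chain[open]; delta:collider[blocks] ⇒ blocked
  2. eta → delta ← nu — delta:collider[blocks] ⇒ blocked
Every path is blocked, so eta and nu are d-separated given {beta}.

Yes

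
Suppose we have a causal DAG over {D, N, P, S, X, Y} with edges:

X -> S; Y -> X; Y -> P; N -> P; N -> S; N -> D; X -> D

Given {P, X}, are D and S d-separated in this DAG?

We examine all 4 paths between D and S:
Path 1: D ← N → S
  N is a fork and N is not conditioned on — no node blocks this path, so it is active.
Path 2: D ← N → P ← Y → X → S
  X is a chain here and X is conditioned on, so the path is blocked at X.
Path 3: D ← X → S
  X is a fork here and X is conditioned on, so the path is blocked at X.
Path 4: D ← X ← Y → P ← N → S
  X is a chain here and X is conditioned on, so the path is blocked at X.
At least one path is unblocked, so d-separation fails.

No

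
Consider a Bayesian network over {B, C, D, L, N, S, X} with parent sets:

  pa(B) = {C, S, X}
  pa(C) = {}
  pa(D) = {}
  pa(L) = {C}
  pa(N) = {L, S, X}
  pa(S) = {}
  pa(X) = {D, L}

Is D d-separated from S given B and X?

6 paths connect D and S; each must be blocked for d-separation to hold:
Path 1: D → X → B ← C → L → N ← S
  X is a chain here and X is conditioned on, so the path is blocked at X.
Path 2: D → X → B ← S
  X is a chain here and X is conditioned on, so the path is blocked at X.
Path 3: D → X ← L ← C → B ← S
  X is a collider and X is conditioned on, which opens it; L is a chain and L is not conditioned on; C is a fork and C is not conditioned on; B is a collider and B is conditioned on, which opens it — no node blocks this path, so it is active.
Path 4: D → X ← L → N ← S
  N is a collider here and neither N nor any of its descendants is conditioned on, so the collider stays closed — the path is blocked at N.
Path 5: D → X → N ← S
  X is a chain here and X is conditioned on, so the path is blocked at X.
Path 6: D → X → N ← L ← C → B ← S
  X is a chain here and X is conditioned on, so the path is blocked at X.
Because an active path exists, D and S are not d-separated.

No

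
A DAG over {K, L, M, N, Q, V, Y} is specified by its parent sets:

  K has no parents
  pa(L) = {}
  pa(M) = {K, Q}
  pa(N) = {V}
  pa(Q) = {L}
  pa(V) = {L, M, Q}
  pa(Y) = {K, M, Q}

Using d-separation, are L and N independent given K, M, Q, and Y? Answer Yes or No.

No

Enumerating the 5 paths from L to N and testing each for blocking by {K, M, Q, Y}:
  1. L → V → N — V:chain[open] ⇒ active
  2. L → Q → Y ← K → M → V → N — Q:chain[blocks]; Y:collider[open]; K:fork[blocks]; M:chain[blocks]; V:chain[open] ⇒ blocked
  3. L → Q → Y ← M → V → N — Q:chain[blocks]; Y:collider[open]; M:fork[blocks]; V:chain[open] ⇒ blocked
  4. L → Q → V → N — Q:chain[blocks]; V:chain[open] ⇒ blocked
  5. L → Q → M → V → N — Q:chain[blocks]; M:chain[blocks]; V:chain[open] ⇒ blocked
Because an active path exists, L and N are not d-separated.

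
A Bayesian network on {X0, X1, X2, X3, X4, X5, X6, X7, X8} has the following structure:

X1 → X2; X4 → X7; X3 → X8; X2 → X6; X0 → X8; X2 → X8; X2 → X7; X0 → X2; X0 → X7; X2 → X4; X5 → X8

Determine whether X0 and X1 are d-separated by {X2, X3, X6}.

There are 4 undirected paths between X0 and X1; checking each against the conditioning set {X2, X3, X6}:
  1. X0 → X8 ← X2 ← X1 — X8:collider[blocks]; X2:chain[blocks] ⇒ blocked
  2. X0 → X7 ← X4 ← X2 ← X1 — X7:collider[blocks]; X4:chain[open]; X2:chain[blocks] ⇒ blocked
  3. X0 → X7 ← X2 ← X1 — X7:collider[blocks]; X2:chain[blocks] ⇒ blocked
  4. X0 → X2 ← X1 — X2:collider[open] ⇒ active
At least one path is unblocked, so d-separation fails.

No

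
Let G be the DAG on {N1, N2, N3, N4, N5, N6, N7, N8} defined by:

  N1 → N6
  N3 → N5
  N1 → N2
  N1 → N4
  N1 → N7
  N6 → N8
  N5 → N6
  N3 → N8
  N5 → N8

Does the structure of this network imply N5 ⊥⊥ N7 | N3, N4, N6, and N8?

No

There are 3 undirected paths between N5 and N7; checking each against the conditioning set {N3, N4, N6, N8}:
Path 1: N5 ← N3 → N8 ← N6 ← N1 → N7
  N3 is a fork here and N3 is conditioned on, so the path is blocked at N3.
Path 2: N5 → N6 ← N1 → N7
  N6 is a collider and N6 is conditioned on, which opens it; N1 is a fork and N1 is not conditioned on — no node blocks this path, so it is active.
Path 3: N5 → N8 ← N6 ← N1 → N7
  N6 is a chain here and N6 is conditioned on, so the path is blocked at N6.
Because an active path exists, N5 and N7 are not d-separated.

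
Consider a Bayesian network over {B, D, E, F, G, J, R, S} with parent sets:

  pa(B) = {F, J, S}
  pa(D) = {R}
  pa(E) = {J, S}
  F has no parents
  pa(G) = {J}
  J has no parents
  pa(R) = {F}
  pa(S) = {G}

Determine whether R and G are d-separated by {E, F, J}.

Yes — R and G are d-separated given {E, F, J}.

4 paths connect R and G; each must be blocked for d-separation to hold:
  1. R ← F → B ← J → E ← S ← G — F:fork[blocks]; B:collider[blocks]; J:fork[blocks]; E:collider[open]; S:chain[open] ⇒ blocked
  2. R ← F → B ← J → G — F:fork[blocks]; B:collider[blocks]; J:fork[blocks] ⇒ blocked
  3. R ← F → B ← S → E ← J → G — F:fork[blocks]; B:collider[blocks]; S:fork[open]; E:collider[open]; J:fork[blocks] ⇒ blocked
  4. R ← F → B ← S ← G — F:fork[blocks]; B:collider[blocks]; S:chain[open] ⇒ blocked
All paths are blocked; R ⊥ G | {E, F, J} holds.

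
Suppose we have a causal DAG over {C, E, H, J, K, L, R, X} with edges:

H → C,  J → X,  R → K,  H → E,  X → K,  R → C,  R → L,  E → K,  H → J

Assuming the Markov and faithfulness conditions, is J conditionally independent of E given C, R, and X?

Enumerating the 4 paths from J to E and testing each for blocking by {C, R, X}:
Path 1: J → X → K ← R → C ← H → E
  X is a chain here and X is conditioned on, so the path is blocked at X.
Path 2: J → X → K ← E
  X is a chain here and X is conditioned on, so the path is blocked at X.
Path 3: J ← H → C ← R → K ← E
  R is a fork here and R is conditioned on, so the path is blocked at R.
Path 4: J ← H → E
  H is a fork and H is not conditioned on — no node blocks this path, so it is active.
At least one path is unblocked, so d-separation fails.

No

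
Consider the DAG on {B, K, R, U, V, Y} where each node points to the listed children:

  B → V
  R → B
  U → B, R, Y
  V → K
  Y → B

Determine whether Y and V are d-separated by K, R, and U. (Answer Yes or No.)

No

3 paths connect Y and V; each must be blocked for d-separation to hold:
Path 1: Y → B → V
  B is a chain and B is not conditioned on — no node blocks this path, so it is active.
Path 2: Y ← U → B → V
  U is a fork here and U is conditioned on, so the path is blocked at U.
Path 3: Y ← U → R → B → V
  U is a fork here and U is conditioned on, so the path is blocked at U.
At least one path is unblocked, so d-separation fails.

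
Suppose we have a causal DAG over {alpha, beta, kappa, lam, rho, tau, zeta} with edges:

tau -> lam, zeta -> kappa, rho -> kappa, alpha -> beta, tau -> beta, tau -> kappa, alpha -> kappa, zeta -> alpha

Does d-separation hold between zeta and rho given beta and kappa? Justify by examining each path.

There are 3 undirected paths between zeta and rho; checking each against the conditioning set {beta, kappa}:
  1. zeta → alpha → beta ← tau → kappa ← rho — alpha:chain[open]; beta:collider[open]; tau:fork[open]; kappa:collider[open] ⇒ active
  2. zeta → alpha → kappa ← rho — alpha:chain[open]; kappa:collider[open] ⇒ active
  3. zeta → kappa ← rho — kappa:collider[open] ⇒ active
Because an active path exists, zeta and rho are not d-separated.

No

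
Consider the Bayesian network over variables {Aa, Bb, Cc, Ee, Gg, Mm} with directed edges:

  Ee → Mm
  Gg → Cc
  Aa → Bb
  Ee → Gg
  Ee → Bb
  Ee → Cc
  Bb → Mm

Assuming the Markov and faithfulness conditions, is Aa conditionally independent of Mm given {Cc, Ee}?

No — Aa and Mm are not d-separated given {Cc, Ee}.

Enumerating the 2 paths from Aa to Mm and testing each for blocking by {Cc, Ee}:
  1. Aa → Bb → Mm — Bb:chain[open] ⇒ active
  2. Aa → Bb ← Ee → Mm — Bb:collider[blocks]; Ee:fork[blocks] ⇒ blocked
Because an active path exists, Aa and Mm are not d-separated.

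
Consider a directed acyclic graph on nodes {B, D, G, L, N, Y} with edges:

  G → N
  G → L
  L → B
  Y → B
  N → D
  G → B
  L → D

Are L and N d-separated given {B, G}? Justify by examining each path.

There are 3 undirected paths between L and N; checking each against the conditioning set {B, G}:
Path 1: L → D ← N
  D is a collider here and neither D nor any of its descendants is conditioned on, so the collider stays closed — the path is blocked at D.
Path 2: L ← G → N
  G is a fork here and G is conditioned on, so the path is blocked at G.
Path 3: L → B ← G → N
  G is a fork here and G is conditioned on, so the path is blocked at G.
All paths are blocked; L ⊥ N | {B, G} holds.

Yes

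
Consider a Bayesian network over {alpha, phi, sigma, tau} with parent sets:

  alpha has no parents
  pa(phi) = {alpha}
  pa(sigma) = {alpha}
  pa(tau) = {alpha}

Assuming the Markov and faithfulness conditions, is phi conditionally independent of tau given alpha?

The only undirected path from phi to tau is:
  1. phi ← alpha → tau — alpha:fork[blocks] ⇒ blocked
All paths are blocked; phi ⊥ tau | {alpha} holds.

Yes — phi and tau are d-separated given {alpha}.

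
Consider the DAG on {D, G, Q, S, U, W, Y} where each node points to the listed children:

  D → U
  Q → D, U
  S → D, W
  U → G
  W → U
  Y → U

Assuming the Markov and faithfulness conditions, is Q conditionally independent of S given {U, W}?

4 paths connect Q and S; each must be blocked for d-separation to hold:
  1. Q → D ← S — D:collider[open] ⇒ active
  2. Q → D → U ← W ← S — D:chain[open]; U:collider[open]; W:chain[blocks] ⇒ blocked
  3. Q → U ← D ← S — U:collider[open]; D:chain[open] ⇒ active
  4. Q → U ← W ← S — U:collider[open]; W:chain[blocks] ⇒ blocked
Since the path Q → D ← S is active, Q and S are not d-separated given {U, W}.

No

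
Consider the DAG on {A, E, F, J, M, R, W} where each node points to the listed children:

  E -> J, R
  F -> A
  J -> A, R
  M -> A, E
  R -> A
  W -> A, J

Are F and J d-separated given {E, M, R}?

Yes

6 paths connect F and J; each must be blocked for d-separation to hold:
Path 1: F → A ← R ← E → J
  A is a collider here and neither A nor any of its descendants is conditioned on, so the collider stays closed — the path is blocked at A.
Path 2: F → A ← R ← J
  A is a collider here and neither A nor any of its descendants is conditioned on, so the collider stays closed — the path is blocked at A.
Path 3: F → A ← W → J
  A is a collider here and neither A nor any of its descendants is conditioned on, so the collider stays closed — the path is blocked at A.
Path 4: F → A ← J
  A is a collider here and neither A nor any of its descendants is conditioned on, so the collider stays closed — the path is blocked at A.
Path 5: F → A ← M → E → R ← J
  A is a collider here and neither A nor any of its descendants is conditioned on, so the collider stays closed — the path is blocked at A.
Path 6: F → A ← M → E → J
  A is a collider here and neither A nor any of its descendants is conditioned on, so the collider stays closed — the path is blocked at A.
All paths are blocked; F ⊥ J | {E, M, R} holds.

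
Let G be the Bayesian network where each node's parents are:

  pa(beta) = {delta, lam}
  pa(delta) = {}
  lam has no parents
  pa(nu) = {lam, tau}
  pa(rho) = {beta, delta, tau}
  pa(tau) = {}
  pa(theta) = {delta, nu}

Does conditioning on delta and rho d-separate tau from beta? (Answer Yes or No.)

No — tau and beta are not d-separated given {delta, rho}.

6 paths connect tau and beta; each must be blocked for d-separation to hold:
Path 1: tau → rho ← delta → theta ← nu ← lam → beta
  delta is a fork here and delta is conditioned on, so the path is blocked at delta.
Path 2: tau → rho ← delta → beta
  delta is a fork here and delta is conditioned on, so the path is blocked at delta.
Path 3: tau → rho ← beta
  rho is a collider and rho is conditioned on, which opens it — no node blocks this path, so it is active.
Path 4: tau → nu → theta ← delta → rho ← beta
  theta is a collider here and neither theta nor any of its descendants is conditioned on, so the collider stays closed — the path is blocked at theta.
Path 5: tau → nu → theta ← delta → beta
  theta is a collider here and neither theta nor any of its descendants is conditioned on, so the collider stays closed — the path is blocked at theta.
Path 6: tau → nu ← lam → beta
  nu is a collider here and neither nu nor any of its descendants is conditioned on, so the collider stays closed — the path is blocked at nu.
Because an active path exists, tau and beta are not d-separated.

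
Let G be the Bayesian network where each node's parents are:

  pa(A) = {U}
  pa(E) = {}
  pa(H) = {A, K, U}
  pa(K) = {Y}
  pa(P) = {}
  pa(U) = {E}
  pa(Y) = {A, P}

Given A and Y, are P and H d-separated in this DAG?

Yes — P and H are d-separated given {A, Y}.

We examine all 3 paths between P and H:
  1. P → Y ← A → H — Y:collider[open]; A:fork[blocks] ⇒ blocked
  2. P → Y ← A ← U → H — Y:collider[open]; A:chain[blocks]; U:fork[open] ⇒ blocked
  3. P → Y → K → H — Y:chain[blocks]; K:chain[open] ⇒ blocked
Every path is blocked, so P and H are d-separated given {A, Y}.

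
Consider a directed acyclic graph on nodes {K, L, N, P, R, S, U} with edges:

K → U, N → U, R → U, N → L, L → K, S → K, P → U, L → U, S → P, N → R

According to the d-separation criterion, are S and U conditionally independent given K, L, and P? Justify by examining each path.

Yes — S and U are d-separated given {K, L, P}.

We examine all 5 paths between S and U:
Path 1: S → K ← L ← N → R → U
  L is a chain here and L is conditioned on, so the path is blocked at L.
Path 2: S → K ← L ← N → U
  L is a chain here and L is conditioned on, so the path is blocked at L.
Path 3: S → K ← L → U
  L is a fork here and L is conditioned on, so the path is blocked at L.
Path 4: S → K → U
  K is a chain here and K is conditioned on, so the path is blocked at K.
Path 5: S → P → U
  P is a chain here and P is conditioned on, so the path is blocked at P.
Every path is blocked, so S and U are d-separated given {K, L, P}.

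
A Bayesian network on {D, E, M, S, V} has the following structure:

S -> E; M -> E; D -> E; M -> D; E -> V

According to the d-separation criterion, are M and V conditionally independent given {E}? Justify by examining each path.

Yes

Enumerating the 2 paths from M to V and testing each for blocking by {E}:
  1. M → E → V — E:chain[blocks] ⇒ blocked
  2. M → D → E → V — D:chain[open]; E:chain[blocks] ⇒ blocked
All paths are blocked; M ⊥ V | {E} holds.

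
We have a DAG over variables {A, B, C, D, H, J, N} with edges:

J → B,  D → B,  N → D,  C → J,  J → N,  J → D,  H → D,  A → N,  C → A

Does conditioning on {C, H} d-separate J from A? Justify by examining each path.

Enumerating the 4 paths from J to A and testing each for blocking by {C, H}:
  1. J ← C → A — C:fork[blocks] ⇒ blocked
  2. J → B ← D ← N ← A — B:collider[blocks]; D:chain[open]; N:chain[open] ⇒ blocked
  3. J → N ← A — N:collider[blocks] ⇒ blocked
  4. J → D ← N ← A — D:collider[blocks]; N:chain[open] ⇒ blocked
Since every path is blocked, d-separation holds.

Yes — J and A are d-separated given {C, H}.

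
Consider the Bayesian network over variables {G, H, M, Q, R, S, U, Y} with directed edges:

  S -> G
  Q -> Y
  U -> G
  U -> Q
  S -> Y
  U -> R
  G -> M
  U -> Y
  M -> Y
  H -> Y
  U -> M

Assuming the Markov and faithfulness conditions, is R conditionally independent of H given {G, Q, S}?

6 paths connect R and H; each must be blocked for d-separation to hold:
Path 1: R ← U → Y ← H
  Y is a collider here and neither Y nor any of its descendants is conditioned on, so the collider stays closed — the path is blocked at Y.
Path 2: R ← U → G → M → Y ← H
  G is a chain here and G is conditioned on, so the path is blocked at G.
Path 3: R ← U → G ← S → Y ← H
  S is a fork here and S is conditioned on, so the path is blocked at S.
Path 4: R ← U → M → Y ← H
  Y is a collider here and neither Y nor any of its descendants is conditioned on, so the collider stays closed — the path is blocked at Y.
Path 5: R ← U → M ← G ← S → Y ← H
  M is a collider here and neither M nor any of its descendants is conditioned on, so the collider stays closed — the path is blocked at M.
Path 6: R ← U → Q → Y ← H
  Q is a chain here and Q is conditioned on, so the path is blocked at Q.
All paths are blocked; R ⊥ H | {G, Q, S} holds.

Yes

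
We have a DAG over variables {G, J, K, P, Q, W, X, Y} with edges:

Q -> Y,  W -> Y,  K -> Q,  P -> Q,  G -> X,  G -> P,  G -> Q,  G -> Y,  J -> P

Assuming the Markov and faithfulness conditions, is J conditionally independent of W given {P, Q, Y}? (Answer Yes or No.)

We examine all 4 paths between J and W:
Path 1: J → P → Q → Y ← W
  P is a chain here and P is conditioned on, so the path is blocked at P.
Path 2: J → P → Q ← G → Y ← W
  P is a chain here and P is conditioned on, so the path is blocked at P.
Path 3: J → P ← G → Y ← W
  P is a collider and P is conditioned on, which opens it; G is a fork and G is not conditioned on; Y is a collider and Y is conditioned on, which opens it — no node blocks this path, so it is active.
Path 4: J → P ← G → Q → Y ← W
  Q is a chain here and Q is conditioned on, so the path is blocked at Q.
Since the path J → P ← G → Y ← W is active, J and W are not d-separated given {P, Q, Y}.

No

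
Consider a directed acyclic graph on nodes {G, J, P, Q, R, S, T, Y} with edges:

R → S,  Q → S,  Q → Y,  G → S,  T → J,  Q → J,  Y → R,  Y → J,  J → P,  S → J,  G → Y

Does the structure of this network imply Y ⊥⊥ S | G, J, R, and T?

No

6 paths connect Y and S; each must be blocked for d-separation to hold:
Path 1: Y ← Q → S
  Q is a fork and Q is not conditioned on — no node blocks this path, so it is active.
Path 2: Y ← Q → J ← S
  Q is a fork and Q is not conditioned on; J is a collider and J is conditioned on, which opens it — no node blocks this path, so it is active.
Path 3: Y ← G → S
  G is a fork here and G is conditioned on, so the path is blocked at G.
Path 4: Y → R → S
  R is a chain here and R is conditioned on, so the path is blocked at R.
Path 5: Y → J ← Q → S
  J is a collider and J is conditioned on, which opens it; Q is a fork and Q is not conditioned on — no node blocks this path, so it is active.
Path 6: Y → J ← S
  J is a collider and J is conditioned on, which opens it — no node blocks this path, so it is active.
Because an active path exists, Y and S are not d-separated.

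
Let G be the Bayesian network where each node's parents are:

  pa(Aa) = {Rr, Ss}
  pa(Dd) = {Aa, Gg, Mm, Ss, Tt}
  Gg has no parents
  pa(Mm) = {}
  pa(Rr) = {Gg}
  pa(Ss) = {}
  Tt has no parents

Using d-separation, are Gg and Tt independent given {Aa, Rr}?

3 paths connect Gg and Tt; each must be blocked for d-separation to hold:
Path 1: Gg → Dd ← Tt
  Dd is a collider here and neither Dd nor any of its descendants is conditioned on, so the collider stays closed — the path is blocked at Dd.
Path 2: Gg → Rr → Aa → Dd ← Tt
  Rr is a chain here and Rr is conditioned on, so the path is blocked at Rr.
Path 3: Gg → Rr → Aa ← Ss → Dd ← Tt
  Rr is a chain here and Rr is conditioned on, so the path is blocked at Rr.
Since every path is blocked, d-separation holds.

Yes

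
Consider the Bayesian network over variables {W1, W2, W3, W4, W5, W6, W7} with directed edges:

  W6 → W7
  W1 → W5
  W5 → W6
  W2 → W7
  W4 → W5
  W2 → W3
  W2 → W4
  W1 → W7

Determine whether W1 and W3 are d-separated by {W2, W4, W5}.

Yes

There are 4 undirected paths between W1 and W3; checking each against the conditioning set {W2, W4, W5}:
Path 1: W1 → W5 → W6 → W7 ← W2 → W3
  W5 is a chain here and W5 is conditioned on, so the path is blocked at W5.
Path 2: W1 → W5 ← W4 ← W2 → W3
  W4 is a chain here and W4 is conditioned on, so the path is blocked at W4.
Path 3: W1 → W7 ← W6 ← W5 ← W4 ← W2 → W3
  W7 is a collider here and neither W7 nor any of its descendants is conditioned on, so the collider stays closed — the path is blocked at W7.
Path 4: W1 → W7 ← W2 → W3
  W7 is a collider here and neither W7 nor any of its descendants is conditioned on, so the collider stays closed — the path is blocked at W7.
Every path is blocked, so W1 and W3 are d-separated given {W2, W4, W5}.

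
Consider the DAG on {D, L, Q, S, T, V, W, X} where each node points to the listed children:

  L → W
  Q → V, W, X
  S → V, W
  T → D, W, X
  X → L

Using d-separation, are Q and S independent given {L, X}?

Yes

There are 4 undirected paths between Q and S; checking each against the conditioning set {L, X}:
Path 1: Q → X ← T → W ← S
  W is a collider here and neither W nor any of its descendants is conditioned on, so the collider stays closed — the path is blocked at W.
Path 2: Q → X → L → W ← S
  X is a chain here and X is conditioned on, so the path is blocked at X.
Path 3: Q → V ← S
  V is a collider here and neither V nor any of its descendants is conditioned on, so the collider stays closed — the path is blocked at V.
Path 4: Q → W ← S
  W is a collider here and neither W nor any of its descendants is conditioned on, so the collider stays closed — the path is blocked at W.
Since every path is blocked, d-separation holds.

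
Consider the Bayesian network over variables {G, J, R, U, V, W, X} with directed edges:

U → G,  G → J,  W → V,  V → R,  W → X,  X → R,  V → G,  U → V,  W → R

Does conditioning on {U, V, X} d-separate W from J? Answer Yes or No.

Yes — W and J are d-separated given {U, V, X}.

Enumerating the 6 paths from W to J and testing each for blocking by {U, V, X}:
  1. W → R ← V → G → J — R:collider[blocks]; V:fork[blocks]; G:chain[open] ⇒ blocked
  2. W → R ← V ← U → G → J — R:collider[blocks]; V:chain[blocks]; U:fork[blocks]; G:chain[open] ⇒ blocked
  3. W → X → R ← V → G → J — X:chain[blocks]; R:collider[blocks]; V:fork[blocks]; G:chain[open] ⇒ blocked
  4. W → X → R ← V ← U → G → J — X:chain[blocks]; R:collider[blocks]; V:chain[blocks]; U:fork[blocks]; G:chain[open] ⇒ blocked
  5. W → V → G → J — V:chain[blocks]; G:chain[open] ⇒ blocked
  6. W → V ← U → G → J — V:collider[open]; U:fork[blocks]; G:chain[open] ⇒ blocked
Every path is blocked, so W and J are d-separated given {U, V, X}.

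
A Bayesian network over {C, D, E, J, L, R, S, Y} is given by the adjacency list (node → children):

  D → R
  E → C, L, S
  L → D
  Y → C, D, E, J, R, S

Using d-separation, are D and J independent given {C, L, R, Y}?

Yes

There are 5 undirected paths between D and J; checking each against the conditioning set {C, L, R, Y}:
  1. D ← Y → J — Y:fork[blocks] ⇒ blocked
  2. D ← L ← E ← Y → J — L:chain[blocks]; E:chain[open]; Y:fork[blocks] ⇒ blocked
  3. D ← L ← E → C ← Y → J — L:chain[blocks]; E:fork[open]; C:collider[open]; Y:fork[blocks] ⇒ blocked
  4. D ← L ← E → S ← Y → J — L:chain[blocks]; E:fork[open]; S:collider[blocks]; Y:fork[blocks] ⇒ blocked
  5. D → R ← Y → J — R:collider[open]; Y:fork[blocks] ⇒ blocked
Every path is blocked, so D and J are d-separated given {C, L, R, Y}.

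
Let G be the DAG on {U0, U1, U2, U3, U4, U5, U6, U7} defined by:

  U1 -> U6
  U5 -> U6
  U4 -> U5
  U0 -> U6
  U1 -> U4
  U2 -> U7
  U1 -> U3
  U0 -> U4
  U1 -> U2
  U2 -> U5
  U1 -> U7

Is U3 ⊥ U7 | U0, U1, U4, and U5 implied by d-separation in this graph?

Yes

6 paths connect U3 and U7; each must be blocked for d-separation to hold:
  1. U3 ← U1 → U7 — U1:fork[blocks] ⇒ blocked
  2. U3 ← U1 → U6 ← U5 ← U2 → U7 — U1:fork[blocks]; U6:collider[blocks]; U5:chain[blocks]; U2:fork[open] ⇒ blocked
  3. U3 ← U1 → U6 ← U0 → U4 → U5 ← U2 → U7 — U1:fork[blocks]; U6:collider[blocks]; U0:fork[blocks]; U4:chain[blocks]; U5:collider[open]; U2:fork[open] ⇒ blocked
  4. U3 ← U1 → U2 → U7 — U1:fork[blocks]; U2:chain[open] ⇒ blocked
  5. U3 ← U1 → U4 → U5 ← U2 → U7 — U1:fork[blocks]; U4:chain[blocks]; U5:collider[open]; U2:fork[open] ⇒ blocked
  6. U3 ← U1 → U4 ← U0 → U6 ← U5 ← U2 → U7 — U1:fork[blocks]; U4:collider[open]; U0:fork[blocks]; U6:collider[blocks]; U5:chain[blocks]; U2:fork[open] ⇒ blocked
Every path is blocked, so U3 and U7 are d-separated given {U0, U1, U4, U5}.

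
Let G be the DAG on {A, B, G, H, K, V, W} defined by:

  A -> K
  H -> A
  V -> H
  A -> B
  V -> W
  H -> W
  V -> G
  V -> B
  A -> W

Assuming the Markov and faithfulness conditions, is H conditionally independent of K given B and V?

We examine all 5 paths between H and K:
Path 1: H ← V → B ← A → K
  V is a fork here and V is conditioned on, so the path is blocked at V.
Path 2: H ← V → W ← A → K
  V is a fork here and V is conditioned on, so the path is blocked at V.
Path 3: H → W ← V → B ← A → K
  W is a collider here and neither W nor any of its descendants is conditioned on, so the collider stays closed — the path is blocked at W.
Path 4: H → W ← A → K
  W is a collider here and neither W nor any of its descendants is conditioned on, so the collider stays closed — the path is blocked at W.
Path 5: H → A → K
  A is a chain and A is not conditioned on — no node blocks this path, so it is active.
Since the path H → A → K is active, H and K are not d-separated given {B, V}.

No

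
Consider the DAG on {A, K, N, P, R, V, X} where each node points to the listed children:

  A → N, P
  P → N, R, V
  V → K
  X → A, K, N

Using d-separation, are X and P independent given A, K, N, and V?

No — X and P are not d-separated given {A, K, N, V}.

We examine all 5 paths between X and P:
Path 1: X → N ← P
  N is a collider and N is conditioned on, which opens it — no node blocks this path, so it is active.
Path 2: X → N ← A → P
  A is a fork here and A is conditioned on, so the path is blocked at A.
Path 3: X → A → P
  A is a chain here and A is conditioned on, so the path is blocked at A.
Path 4: X → A → N ← P
  A is a chain here and A is conditioned on, so the path is blocked at A.
Path 5: X → K ← V ← P
  V is a chain here and V is conditioned on, so the path is blocked at V.
Because an active path exists, X and P are not d-separated.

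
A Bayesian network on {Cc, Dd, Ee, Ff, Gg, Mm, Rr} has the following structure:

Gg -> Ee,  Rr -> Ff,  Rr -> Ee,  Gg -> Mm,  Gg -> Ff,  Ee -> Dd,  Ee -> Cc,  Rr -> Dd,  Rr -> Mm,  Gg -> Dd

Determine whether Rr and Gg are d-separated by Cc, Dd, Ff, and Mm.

No

Enumerating the 6 paths from Rr to Gg and testing each for blocking by {Cc, Dd, Ff, Mm}:
Path 1: Rr → Dd ← Gg
  Dd is a collider and Dd is conditioned on, which opens it — no node blocks this path, so it is active.
Path 2: Rr → Dd ← Ee ← Gg
  Dd is a collider and Dd is conditioned on, which opens it; Ee is a chain and Ee is not conditioned on — no node blocks this path, so it is active.
Path 3: Rr → Ee ← Gg
  Ee is a collider and its descendant Dd is conditioned on, which opens it — no node blocks this path, so it is active.
Path 4: Rr → Ee → Dd ← Gg
  Ee is a chain and Ee is not conditioned on; Dd is a collider and Dd is conditioned on, which opens it — no node blocks this path, so it is active.
Path 5: Rr → Ff ← Gg
  Ff is a collider and Ff is conditioned on, which opens it — no node blocks this path, so it is active.
Path 6: Rr → Mm ← Gg
  Mm is a collider and Mm is conditioned on, which opens it — no node blocks this path, so it is active.
Since the path Rr → Dd ← Gg is active, Rr and Gg are not d-separated given {Cc, Dd, Ff, Mm}.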